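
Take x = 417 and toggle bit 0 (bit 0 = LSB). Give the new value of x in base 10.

416

x = 0110100001
bit 0 is currently 1; toggle it via x ^ (1 << 0) = x ^ 1
→ 0110100000 = 416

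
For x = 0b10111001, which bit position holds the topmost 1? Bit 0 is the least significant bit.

7

0b10111001 = 10111001
The topmost 1 is at position 7 (since 2^7 = 128 ≤ 185 < 256).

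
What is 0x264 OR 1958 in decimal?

0x264 = 01001100100
1958 = 11110100110
 OR → 11111100110 = 2022

2022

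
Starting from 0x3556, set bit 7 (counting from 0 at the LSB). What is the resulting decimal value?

x = 11010101010110
bit 7 is currently 0; set it via x | (1 << 7) = x | 128
→ 11010111010110 = 13782

13782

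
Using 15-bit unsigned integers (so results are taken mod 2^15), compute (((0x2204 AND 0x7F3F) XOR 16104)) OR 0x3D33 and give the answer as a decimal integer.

15871

0x2204 = 010001000000100
0x7F3F = 111111100111111
→ AND → 010001000000100 = 8708
16104 = 011111011101000
→ XOR → 001110011101100 = 7404
0x3D33 = 011110100110011
→ OR → 011110111111111 = 15871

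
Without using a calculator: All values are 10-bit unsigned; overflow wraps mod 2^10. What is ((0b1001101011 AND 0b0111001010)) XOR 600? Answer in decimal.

530

0b1001101011 = 1001101011
0b0111001010 = 0111001010
→ AND → 0001001010 = 74
600 = 1001011000
→ XOR → 1000010010 = 530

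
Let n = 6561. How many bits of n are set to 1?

6561 = 1100110100001
Count the 1s: 1 + 1 + 1 + 1 + 1 + 1 = 6

6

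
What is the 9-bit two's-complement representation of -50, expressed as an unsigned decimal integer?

50 in 9 bits: 000110010
Invert: 111001101
Add 1:  111001110 = 462
(Check: 2^9 - 50 = 512 - 50 = 462.)

462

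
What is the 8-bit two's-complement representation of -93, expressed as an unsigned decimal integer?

93 in 8 bits: 01011101
Invert: 10100010
Add 1:  10100011 = 163
(Check: 2^8 - 93 = 256 - 93 = 163.)

163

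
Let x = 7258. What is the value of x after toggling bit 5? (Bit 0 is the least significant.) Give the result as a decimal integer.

7290

x = 01110001011010
bit 5 is currently 0; toggle it via x ^ (1 << 5) = x ^ 32
→ 01110001111010 = 7290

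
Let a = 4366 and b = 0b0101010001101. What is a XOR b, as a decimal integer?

4366 = 1000100001110
b = 0101010001101
XOR → 1101110000011 = 7043

7043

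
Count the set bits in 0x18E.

5

0x18E = 110001110
Count the 1s: 1 + 1 + 1 + 1 + 1 = 5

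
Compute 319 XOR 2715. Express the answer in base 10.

2980

319 = 000100111111
2715 = 101010011011
XOR → 101110100100 = 2980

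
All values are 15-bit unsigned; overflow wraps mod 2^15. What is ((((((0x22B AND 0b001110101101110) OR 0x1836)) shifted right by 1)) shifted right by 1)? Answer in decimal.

0x22B = 000001000101011
0b001110101101110 = 001110101101110
→ AND → 000000000101010 = 42
0x1836 = 001100000110110
→ OR → 001100000111110 = 6206
→ shifted right by 1 → 000110000011111 = 3103
→ shifted right by 1 → 000011000001111 = 1551

1551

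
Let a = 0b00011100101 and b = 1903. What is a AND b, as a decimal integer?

a = 00011100101
1903 = 11101101111
AND → 00001100101 = 101

101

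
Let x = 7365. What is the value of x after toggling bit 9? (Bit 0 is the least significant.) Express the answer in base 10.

7877

x = 001110011000101
bit 9 is currently 0; toggle it via x ^ (1 << 9) = x ^ 512
→ 001111011000101 = 7877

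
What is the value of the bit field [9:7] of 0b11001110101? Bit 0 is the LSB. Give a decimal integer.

v = 11001110101
Shift right by 7: 1100
Mask low 3 bits: 100 = 4

4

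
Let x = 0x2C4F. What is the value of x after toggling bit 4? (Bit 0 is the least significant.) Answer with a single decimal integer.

x = 10110001001111
bit 4 is currently 0; toggle it via x ^ (1 << 4) = x ^ 16
→ 10110001011111 = 11359

11359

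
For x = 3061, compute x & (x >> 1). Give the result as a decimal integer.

496

x = 101111110101 = 3061
x>>1 = 010111111010
AND  = 000111110000 = 496
(x & (x >> 1) has a 1 wherever x has two consecutive 1 bits.)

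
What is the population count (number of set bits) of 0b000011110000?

n = 11110000
Count the 1s: 1 + 1 + 1 + 1 = 4

4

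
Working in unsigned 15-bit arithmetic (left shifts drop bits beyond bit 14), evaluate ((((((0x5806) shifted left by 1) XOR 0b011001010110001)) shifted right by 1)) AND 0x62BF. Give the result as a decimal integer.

0x5806 = 101100000000110
→ shifted left by 1 (mod 2^15) → 011000000001100 = 12300
0b011001010110001 = 011001010110001
→ XOR → 000001010111101 = 701
→ shifted right by 1 → 000000101011110 = 350
0x62BF = 110001010111111
→ AND → 000000000011110 = 30

30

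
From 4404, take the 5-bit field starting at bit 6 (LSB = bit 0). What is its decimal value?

4

v = 1000100110100
Shift right by 6: 1000100
Mask low 5 bits: 00100 = 4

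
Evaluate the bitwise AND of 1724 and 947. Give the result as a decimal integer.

1724 = 11010111100
947 = 01110110011
AND → 01010110000 = 688

688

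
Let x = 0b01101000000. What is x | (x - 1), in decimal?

x = 1101000000 = 832
x - 1 = 1100111111
OR    = 1101111111 = 895
(x | (x - 1) sets all bits below the lowest set bit.)

895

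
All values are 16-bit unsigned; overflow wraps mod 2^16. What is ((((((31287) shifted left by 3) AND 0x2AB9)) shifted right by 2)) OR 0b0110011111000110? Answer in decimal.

31287 = 0111101000110111
→ shifted left by 3 (mod 2^16) → 1101000110111000 = 53688
0x2AB9 = 0010101010111001
→ AND → 0000000010111000 = 184
→ shifted right by 2 → 0000000000101110 = 46
0b0110011111000110 = 0110011111000110
→ OR → 0110011111101110 = 26606

26606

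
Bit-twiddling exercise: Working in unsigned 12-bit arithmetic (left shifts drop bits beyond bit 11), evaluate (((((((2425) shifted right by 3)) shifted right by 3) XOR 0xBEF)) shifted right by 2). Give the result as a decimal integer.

754

2425 = 100101111001
→ shifted right by 3 → 000100101111 = 303
→ shifted right by 3 → 000000100101 = 37
0xBEF = 101111101111
→ XOR → 101111001010 = 3018
→ shifted right by 2 → 001011110010 = 754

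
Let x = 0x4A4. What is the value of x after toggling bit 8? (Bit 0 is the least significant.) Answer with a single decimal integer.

1444

x = 10010100100
bit 8 is currently 0; toggle it via x ^ (1 << 8) = x ^ 256
→ 10110100100 = 1444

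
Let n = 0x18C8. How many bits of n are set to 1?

5

0x18C8 = 1100011001000
Count the 1s: 1 + 1 + 1 + 1 + 1 = 5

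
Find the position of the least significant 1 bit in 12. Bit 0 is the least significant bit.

12 = 1100
Trailing zeros: 2, so the lowest set bit is bit 2 (value 4).

2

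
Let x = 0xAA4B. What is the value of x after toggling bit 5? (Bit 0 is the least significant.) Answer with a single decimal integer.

x = 1010101001001011
bit 5 is currently 0; toggle it via x ^ (1 << 5) = x ^ 32
→ 1010101001101011 = 43627

43627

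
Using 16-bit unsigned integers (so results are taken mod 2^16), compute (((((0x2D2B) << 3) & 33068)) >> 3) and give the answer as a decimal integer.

33

0x2D2B = 0010110100101011
→ << 3 (mod 2^16) → 0110100101011000 = 26968
33068 = 1000000100101100
→ & → 0000000100001000 = 264
→ >> 3 → 0000000000100001 = 33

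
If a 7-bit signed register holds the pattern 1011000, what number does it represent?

-40

pattern = 1011000 (MSB is 1 ⇒ negative)
Invert: 0100111, add 1 → 0101000 = 40, so the value is -40.
(Equivalently: 88 - 2^7 = 88 - 128 = -40.)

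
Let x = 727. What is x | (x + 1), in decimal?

735

x = 1011010111 = 727
x + 1 = 1011011000
OR    = 1011011111 = 735
(x | (x + 1) sets the lowest cleared bit.)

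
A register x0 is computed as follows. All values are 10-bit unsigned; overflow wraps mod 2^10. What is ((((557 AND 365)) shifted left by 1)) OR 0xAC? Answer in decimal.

254

557 = 1000101101
365 = 0101101101
→ AND → 0000101101 = 45
→ shifted left by 1 (mod 2^10) → 0001011010 = 90
0xAC = 0010101100
→ OR → 0011111110 = 254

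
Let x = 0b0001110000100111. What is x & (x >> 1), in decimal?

3075

x = 1110000100111 = 7207
x>>1 = 0111000010011
AND  = 0110000000011 = 3075
(x & (x >> 1) has a 1 wherever x has two consecutive 1 bits.)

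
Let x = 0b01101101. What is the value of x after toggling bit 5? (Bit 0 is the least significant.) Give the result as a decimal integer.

77

x = 01101101
bit 5 is currently 1; toggle it via x ^ (1 << 5) = x ^ 32
→ 01001101 = 77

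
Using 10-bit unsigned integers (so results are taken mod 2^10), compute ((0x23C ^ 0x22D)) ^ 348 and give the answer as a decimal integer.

333

0x23C = 1000111100
0x22D = 1000101101
→ ^ → 0000010001 = 17
348 = 0101011100
→ ^ → 0101001101 = 333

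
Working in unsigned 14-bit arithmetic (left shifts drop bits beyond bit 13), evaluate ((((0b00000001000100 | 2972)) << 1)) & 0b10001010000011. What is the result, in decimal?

640

0b00000001000100 = 00000001000100
2972 = 00101110011100
→ | → 00101111011100 = 3036
→ << 1 (mod 2^14) → 01011110111000 = 6072
0b10001010000011 = 10001010000011
→ & → 00001010000000 = 640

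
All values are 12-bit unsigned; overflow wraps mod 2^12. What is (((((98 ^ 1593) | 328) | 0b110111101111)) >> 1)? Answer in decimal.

2047

98 = 000001100010
1593 = 011000111001
→ ^ → 011001011011 = 1627
328 = 000101001000
→ | → 011101011011 = 1883
0b110111101111 = 110111101111
→ | → 111111111111 = 4095
→ >> 1 → 011111111111 = 2047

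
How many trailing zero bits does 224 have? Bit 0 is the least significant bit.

5

224 = 11100000
Trailing zeros: 5, so the lowest set bit is bit 5 (value 32).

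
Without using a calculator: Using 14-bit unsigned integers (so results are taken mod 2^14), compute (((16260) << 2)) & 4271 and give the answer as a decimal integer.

4096

16260 = 11111110000100
→ << 2 (mod 2^14) → 11111000010000 = 15888
4271 = 01000010101111
→ & → 01000000000000 = 4096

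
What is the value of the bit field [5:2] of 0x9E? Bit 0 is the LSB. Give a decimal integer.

v = 10011110
Shift right by 2: 100111
Mask low 4 bits: 0111 = 7

7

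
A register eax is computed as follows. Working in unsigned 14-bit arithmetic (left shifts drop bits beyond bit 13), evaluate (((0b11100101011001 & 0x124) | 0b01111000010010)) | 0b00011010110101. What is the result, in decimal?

0b11100101011001 = 11100101011001
0x124 = 00000100100100
→ & → 00000100000000 = 256
0b01111000010010 = 01111000010010
→ | → 01111100010010 = 7954
0b00011010110101 = 00011010110101
→ | → 01111110110111 = 8119

8119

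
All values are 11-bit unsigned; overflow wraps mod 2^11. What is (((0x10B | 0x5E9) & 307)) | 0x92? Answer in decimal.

435

0x10B = 00100001011
0x5E9 = 10111101001
→ | → 10111101011 = 1515
307 = 00100110011
→ & → 00100100011 = 291
0x92 = 00010010010
→ | → 00110110011 = 435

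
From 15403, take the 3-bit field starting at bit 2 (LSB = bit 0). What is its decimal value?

v = 11110000101011
Shift right by 2: 111100001010
Mask low 3 bits: 010 = 2

2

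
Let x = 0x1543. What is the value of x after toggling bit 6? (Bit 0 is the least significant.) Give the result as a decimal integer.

x = 0001010101000011
bit 6 is currently 1; toggle it via x ^ (1 << 6) = x ^ 64
→ 0001010100000011 = 5379

5379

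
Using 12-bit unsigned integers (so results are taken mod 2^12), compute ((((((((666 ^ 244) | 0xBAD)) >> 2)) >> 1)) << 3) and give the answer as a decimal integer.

666 = 001010011010
244 = 000011110100
→ ^ → 001001101110 = 622
0xBAD = 101110101101
→ | → 101111101111 = 3055
→ >> 2 → 001011111011 = 763
→ >> 1 → 000101111101 = 381
→ << 3 (mod 2^12) → 101111101000 = 3048

3048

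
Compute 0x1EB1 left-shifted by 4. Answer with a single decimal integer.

125712

0x1EB1 = 00001111010110001
shift left by 4 → 11110101100010000 = 125712
(equivalently, 7857 × 2^4 = 7857 × 16)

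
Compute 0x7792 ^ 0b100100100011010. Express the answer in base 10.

16008

0x7792 = 111011110010010
b = 100100100011010
XOR → 011111010001000 = 16008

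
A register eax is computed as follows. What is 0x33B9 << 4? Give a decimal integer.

211856

0x33B9 = 000011001110111001
shift left by 4 → 110011101110010000 = 211856
(equivalently, 13241 × 2^4 = 13241 × 16)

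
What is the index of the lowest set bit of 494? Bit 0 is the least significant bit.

1

494 = 111101110
Trailing zeros: 1, so the lowest set bit is bit 1 (value 2).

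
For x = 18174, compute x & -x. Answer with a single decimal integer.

x = 100011011111110 = 18174
-x (two's complement) = …011100100000010
AND   = 000000000000010 = 2
(x & -x isolates the lowest set bit of x.)

2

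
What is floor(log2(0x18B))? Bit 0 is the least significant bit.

0x18B = 110001011
The topmost 1 is at position 8 (since 2^8 = 256 ≤ 395 < 512).

8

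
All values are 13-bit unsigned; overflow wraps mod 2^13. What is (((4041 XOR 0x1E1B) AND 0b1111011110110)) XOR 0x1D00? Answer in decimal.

3538

4041 = 0111111001001
0x1E1B = 1111000011011
→ XOR → 1000111010010 = 4562
0b1111011110110 = 1111011110110
→ AND → 1000011010010 = 4306
0x1D00 = 1110100000000
→ XOR → 0110111010010 = 3538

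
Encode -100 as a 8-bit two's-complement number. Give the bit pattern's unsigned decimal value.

100 in 8 bits: 01100100
Invert: 10011011
Add 1:  10011100 = 156
(Check: 2^8 - 100 = 256 - 100 = 156.)

156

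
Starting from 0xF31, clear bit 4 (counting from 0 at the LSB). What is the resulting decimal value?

3873

x = 111100110001
bit 4 is currently 1; clear it via x & ~(1 << 4) = x & ~16
→ 111100100001 = 3873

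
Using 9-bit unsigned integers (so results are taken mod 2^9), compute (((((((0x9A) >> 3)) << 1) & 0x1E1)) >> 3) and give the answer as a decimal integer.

0x9A = 010011010
→ >> 3 → 000010011 = 19
→ << 1 (mod 2^9) → 000100110 = 38
0x1E1 = 111100001
→ & → 000100000 = 32
→ >> 3 → 000000100 = 4

4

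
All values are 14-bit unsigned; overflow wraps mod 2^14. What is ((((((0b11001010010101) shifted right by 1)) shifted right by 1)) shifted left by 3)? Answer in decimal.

9512

0b11001010010101 = 11001010010101
→ shifted right by 1 → 01100101001010 = 6474
→ shifted right by 1 → 00110010100101 = 3237
→ shifted left by 3 (mod 2^14) → 10010100101000 = 9512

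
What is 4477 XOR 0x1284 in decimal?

1017

4477 = 1000101111101
0x1284 = 1001010000100
XOR → 0001111111001 = 1017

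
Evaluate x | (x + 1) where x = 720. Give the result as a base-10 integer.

721

x = 1011010000 = 720
x + 1 = 1011010001
OR    = 1011010001 = 721
(x | (x + 1) sets the lowest cleared bit.)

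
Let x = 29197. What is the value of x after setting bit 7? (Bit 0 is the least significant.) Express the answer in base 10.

29325

x = 111001000001101
bit 7 is currently 0; set it via x | (1 << 7) = x | 128
→ 111001010001101 = 29325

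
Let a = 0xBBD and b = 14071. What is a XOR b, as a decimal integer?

0xBBD = 00101110111101
14071 = 11011011110111
XOR → 11110101001010 = 15690

15690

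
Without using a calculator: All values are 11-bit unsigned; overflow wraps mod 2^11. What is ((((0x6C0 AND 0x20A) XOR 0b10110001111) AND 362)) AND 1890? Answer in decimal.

0x6C0 = 11011000000
0x20A = 01000001010
→ AND → 01000000000 = 512
0b10110001111 = 10110001111
→ XOR → 11110001111 = 1935
362 = 00101101010
→ AND → 00100001010 = 266
1890 = 11101100010
→ AND → 00100000010 = 258

258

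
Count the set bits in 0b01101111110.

8

n = 1101111110
Count the 1s: 1 + 1 + 1 + 1 + 1 + 1 + 1 + 1 = 8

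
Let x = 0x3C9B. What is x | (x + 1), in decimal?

15519

x = 11110010011011 = 15515
x + 1 = 11110010011100
OR    = 11110010011111 = 15519
(x | (x + 1) sets the lowest cleared bit.)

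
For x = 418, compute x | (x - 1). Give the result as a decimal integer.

x = 110100010 = 418
x - 1 = 110100001
OR    = 110100011 = 419
(x | (x - 1) sets all bits below the lowest set bit.)

419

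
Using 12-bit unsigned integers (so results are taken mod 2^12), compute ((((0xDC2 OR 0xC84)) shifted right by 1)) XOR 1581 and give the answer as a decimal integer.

0xDC2 = 110111000010
0xC84 = 110010000100
→ OR → 110111000110 = 3526
→ shifted right by 1 → 011011100011 = 1763
1581 = 011000101101
→ XOR → 000011001110 = 206

206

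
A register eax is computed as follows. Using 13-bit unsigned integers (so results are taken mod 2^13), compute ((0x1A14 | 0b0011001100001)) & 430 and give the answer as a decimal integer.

0x1A14 = 1101000010100
0b0011001100001 = 0011001100001
→ | → 1111001110101 = 7797
430 = 0000110101110
→ & → 0000000100100 = 36

36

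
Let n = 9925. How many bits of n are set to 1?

7

9925 = 10011011000101
Count the 1s: 1 + 1 + 1 + 1 + 1 + 1 + 1 = 7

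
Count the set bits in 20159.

11

20159 = 100111010111111
Count the 1s: 1 + 1 + 1 + 1 + 1 + 1 + 1 + 1 + 1 + 1 + 1 = 11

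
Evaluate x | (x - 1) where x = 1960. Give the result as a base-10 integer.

1967

x = 11110101000 = 1960
x - 1 = 11110100111
OR    = 11110101111 = 1967
(x | (x - 1) sets all bits below the lowest set bit.)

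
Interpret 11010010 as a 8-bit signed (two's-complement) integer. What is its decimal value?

-46

pattern = 11010010 (MSB is 1 ⇒ negative)
Invert: 00101101, add 1 → 00101110 = 46, so the value is -46.
(Equivalently: 210 - 2^8 = 210 - 256 = -46.)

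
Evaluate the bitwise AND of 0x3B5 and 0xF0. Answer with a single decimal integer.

176

0x3B5 = 1110110101
0xF0 = 0011110000
AND → 0010110000 = 176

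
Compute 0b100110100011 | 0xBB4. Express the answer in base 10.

2999

a = 100110100011
0xBB4 = 101110110100
 OR → 101110110111 = 2999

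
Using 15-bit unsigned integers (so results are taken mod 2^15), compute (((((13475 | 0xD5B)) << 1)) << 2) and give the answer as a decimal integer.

28632

13475 = 011010010100011
0xD5B = 000110101011011
→ | → 011110111111011 = 15867
→ << 1 (mod 2^15) → 111101111110110 = 31734
→ << 2 (mod 2^15) → 110111111011000 = 28632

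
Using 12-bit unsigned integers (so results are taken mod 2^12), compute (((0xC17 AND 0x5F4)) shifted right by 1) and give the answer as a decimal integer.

522

0xC17 = 110000010111
0x5F4 = 010111110100
→ AND → 010000010100 = 1044
→ shifted right by 1 → 001000001010 = 522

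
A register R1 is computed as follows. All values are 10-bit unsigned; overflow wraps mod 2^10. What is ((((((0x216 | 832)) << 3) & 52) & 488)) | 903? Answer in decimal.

0x216 = 1000010110
832 = 1101000000
→ | → 1101010110 = 854
→ << 3 (mod 2^10) → 1010110000 = 688
52 = 0000110100
→ & → 0000110000 = 48
488 = 0111101000
→ & → 0000100000 = 32
903 = 1110000111
→ | → 1110100111 = 935

935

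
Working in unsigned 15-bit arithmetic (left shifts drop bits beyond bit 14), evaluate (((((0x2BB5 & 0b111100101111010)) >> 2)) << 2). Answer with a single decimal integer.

0x2BB5 = 010101110110101
0b111100101111010 = 111100101111010
→ & → 010100100110000 = 10544
→ >> 2 → 000101001001100 = 2636
→ << 2 (mod 2^15) → 010100100110000 = 10544

10544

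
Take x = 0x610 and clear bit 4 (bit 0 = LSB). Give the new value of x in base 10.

1536

x = 11000010000
bit 4 is currently 1; clear it via x & ~(1 << 4) = x & ~16
→ 11000000000 = 1536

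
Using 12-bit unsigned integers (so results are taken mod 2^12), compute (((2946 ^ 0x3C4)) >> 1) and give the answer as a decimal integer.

2946 = 101110000010
0x3C4 = 001111000100
→ ^ → 100001000110 = 2118
→ >> 1 → 010000100011 = 1059

1059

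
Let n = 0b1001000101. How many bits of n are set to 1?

4

n = 1001000101
Count the 1s: 1 + 1 + 1 + 1 = 4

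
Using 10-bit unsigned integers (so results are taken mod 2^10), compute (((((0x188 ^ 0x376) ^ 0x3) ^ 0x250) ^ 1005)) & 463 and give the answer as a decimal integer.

320

0x188 = 0110001000
0x376 = 1101110110
→ ^ → 1011111110 = 766
0x3 = 0000000011
→ ^ → 1011111101 = 765
0x250 = 1001010000
→ ^ → 0010101101 = 173
1005 = 1111101101
→ ^ → 1101000000 = 832
463 = 0111001111
→ & → 0101000000 = 320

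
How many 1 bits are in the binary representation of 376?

5

376 = 101111000
Count the 1s: 1 + 1 + 1 + 1 + 1 = 5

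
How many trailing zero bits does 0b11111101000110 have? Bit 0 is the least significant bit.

0b11111101000110 = 11111101000110
Trailing zeros: 1, so the lowest set bit is bit 1 (value 2).

1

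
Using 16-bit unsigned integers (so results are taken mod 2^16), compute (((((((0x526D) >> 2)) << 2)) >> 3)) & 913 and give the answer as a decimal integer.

0x526D = 0101001001101101
→ >> 2 → 0001010010011011 = 5275
→ << 2 (mod 2^16) → 0101001001101100 = 21100
→ >> 3 → 0000101001001101 = 2637
913 = 0000001110010001
→ & → 0000001000000001 = 513

513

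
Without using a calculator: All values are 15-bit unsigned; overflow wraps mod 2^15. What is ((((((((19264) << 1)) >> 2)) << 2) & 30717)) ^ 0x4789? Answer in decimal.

20745

19264 = 100101101000000
→ << 1 (mod 2^15) → 001011010000000 = 5760
→ >> 2 → 000010110100000 = 1440
→ << 2 (mod 2^15) → 001011010000000 = 5760
30717 = 111011111111101
→ & → 001011010000000 = 5760
0x4789 = 100011110001001
→ ^ → 101000100001001 = 20745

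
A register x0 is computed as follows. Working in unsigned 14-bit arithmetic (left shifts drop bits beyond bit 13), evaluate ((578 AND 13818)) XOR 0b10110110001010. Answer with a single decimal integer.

578 = 00001001000010
13818 = 11010111111010
→ AND → 00000001000010 = 66
0b10110110001010 = 10110110001010
→ XOR → 10110111001000 = 11720

11720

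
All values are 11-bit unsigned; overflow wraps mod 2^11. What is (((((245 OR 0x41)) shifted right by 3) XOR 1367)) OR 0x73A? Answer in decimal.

245 = 00011110101
0x41 = 00001000001
→ OR → 00011110101 = 245
→ shifted right by 3 → 00000011110 = 30
1367 = 10101010111
→ XOR → 10101001001 = 1353
0x73A = 11100111010
→ OR → 11101111011 = 1915

1915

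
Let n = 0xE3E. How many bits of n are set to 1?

0xE3E = 111000111110
Count the 1s: 1 + 1 + 1 + 1 + 1 + 1 + 1 + 1 = 8

8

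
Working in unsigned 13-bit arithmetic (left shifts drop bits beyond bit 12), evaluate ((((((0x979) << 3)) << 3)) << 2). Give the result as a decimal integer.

0x979 = 0100101111001
→ << 3 (mod 2^13) → 0101111001000 = 3016
→ << 3 (mod 2^13) → 1111001000000 = 7744
→ << 2 (mod 2^13) → 1100100000000 = 6400

6400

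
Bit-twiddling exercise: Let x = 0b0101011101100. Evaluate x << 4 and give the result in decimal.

44736

x = 0000101011101100
shift left by 4 → 1010111011000000 = 44736
(equivalently, 2796 × 2^4 = 2796 × 16)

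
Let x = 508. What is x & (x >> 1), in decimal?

252

x = 111111100 = 508
x>>1 = 011111110
AND  = 011111100 = 252
(x & (x >> 1) has a 1 wherever x has two consecutive 1 bits.)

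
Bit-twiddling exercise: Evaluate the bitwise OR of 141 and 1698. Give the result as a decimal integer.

1711

141 = 00010001101
1698 = 11010100010
 OR → 11010101111 = 1711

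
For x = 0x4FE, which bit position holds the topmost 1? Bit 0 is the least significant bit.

0x4FE = 10011111110
The topmost 1 is at position 10 (since 2^10 = 1024 ≤ 1278 < 2048).

10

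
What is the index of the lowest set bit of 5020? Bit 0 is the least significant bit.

2

5020 = 1001110011100
Trailing zeros: 2, so the lowest set bit is bit 2 (value 4).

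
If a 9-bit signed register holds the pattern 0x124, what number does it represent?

pattern = 100100100 (MSB is 1 ⇒ negative)
Invert: 011011011, add 1 → 011011100 = 220, so the value is -220.
(Equivalently: 292 - 2^9 = 292 - 512 = -220.)

-220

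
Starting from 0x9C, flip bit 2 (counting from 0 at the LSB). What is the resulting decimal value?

x = 10011100
bit 2 is currently 1; toggle it via x ^ (1 << 2) = x ^ 4
→ 10011000 = 152

152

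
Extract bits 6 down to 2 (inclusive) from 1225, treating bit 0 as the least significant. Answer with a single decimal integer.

18

v = 010011001001
Shift right by 2: 0100110010
Mask low 5 bits: 10010 = 18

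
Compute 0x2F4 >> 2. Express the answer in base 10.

189

0x2F4 = 1011110100
shift right by 2 → 0010111101 = 189
(equivalently, floor(756 / 4))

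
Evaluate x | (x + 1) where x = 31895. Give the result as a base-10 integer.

x = 111110010010111 = 31895
x + 1 = 111110010011000
OR    = 111110010011111 = 31903
(x | (x + 1) sets the lowest cleared bit.)

31903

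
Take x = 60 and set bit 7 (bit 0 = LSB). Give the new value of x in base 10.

188

x = 00111100
bit 7 is currently 0; set it via x | (1 << 7) = x | 128
→ 10111100 = 188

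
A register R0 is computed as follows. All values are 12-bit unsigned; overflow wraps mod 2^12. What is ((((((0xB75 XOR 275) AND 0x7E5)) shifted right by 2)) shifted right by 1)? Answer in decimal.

76

0xB75 = 101101110101
275 = 000100010011
→ XOR → 101001100110 = 2662
0x7E5 = 011111100101
→ AND → 001001100100 = 612
→ shifted right by 2 → 000010011001 = 153
→ shifted right by 1 → 000001001100 = 76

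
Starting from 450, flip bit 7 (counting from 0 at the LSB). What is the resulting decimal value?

322

x = 00111000010
bit 7 is currently 1; toggle it via x ^ (1 << 7) = x ^ 128
→ 00101000010 = 322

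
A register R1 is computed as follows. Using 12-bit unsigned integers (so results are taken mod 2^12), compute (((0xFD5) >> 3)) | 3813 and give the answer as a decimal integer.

0xFD5 = 111111010101
→ >> 3 → 000111111010 = 506
3813 = 111011100101
→ | → 111111111111 = 4095

4095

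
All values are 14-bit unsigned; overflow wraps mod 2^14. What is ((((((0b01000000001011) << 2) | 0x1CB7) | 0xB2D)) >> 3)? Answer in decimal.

1015

0b01000000001011 = 01000000001011
→ << 2 (mod 2^14) → 00000000101100 = 44
0x1CB7 = 01110010110111
→ | → 01110010111111 = 7359
0xB2D = 00101100101101
→ | → 01111110111111 = 8127
→ >> 3 → 00001111110111 = 1015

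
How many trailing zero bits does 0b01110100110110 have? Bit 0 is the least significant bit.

1

0b01110100110110 = 1110100110110
Trailing zeros: 1, so the lowest set bit is bit 1 (value 2).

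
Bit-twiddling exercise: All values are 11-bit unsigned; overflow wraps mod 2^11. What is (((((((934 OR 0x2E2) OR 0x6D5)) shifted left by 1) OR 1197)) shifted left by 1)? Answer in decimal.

2014

934 = 01110100110
0x2E2 = 01011100010
→ OR → 01111100110 = 998
0x6D5 = 11011010101
→ OR → 11111110111 = 2039
→ shifted left by 1 (mod 2^11) → 11111101110 = 2030
1197 = 10010101101
→ OR → 11111101111 = 2031
→ shifted left by 1 (mod 2^11) → 11111011110 = 2014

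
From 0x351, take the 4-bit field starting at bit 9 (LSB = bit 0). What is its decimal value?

v = 00001101010001
Shift right by 9: 00001
Mask low 4 bits: 0001 = 1

1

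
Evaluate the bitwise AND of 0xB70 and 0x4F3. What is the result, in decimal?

112

0xB70 = 101101110000
0x4F3 = 010011110011
AND → 000001110000 = 112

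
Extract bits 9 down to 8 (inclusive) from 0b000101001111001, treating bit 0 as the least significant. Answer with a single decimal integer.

v = 000101001111001
Shift right by 8: 0001010
Mask low 2 bits: 10 = 2

2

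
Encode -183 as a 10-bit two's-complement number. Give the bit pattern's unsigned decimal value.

841

183 in 10 bits: 0010110111
Invert: 1101001000
Add 1:  1101001001 = 841
(Check: 2^10 - 183 = 1024 - 183 = 841.)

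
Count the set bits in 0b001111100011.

n = 1111100011
Count the 1s: 1 + 1 + 1 + 1 + 1 + 1 + 1 = 7

7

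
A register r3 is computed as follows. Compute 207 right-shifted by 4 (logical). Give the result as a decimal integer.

207 = 11001111
shift right by 4 → 00001100 = 12
(equivalently, floor(207 / 16))

12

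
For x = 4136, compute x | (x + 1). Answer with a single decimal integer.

x = 1000000101000 = 4136
x + 1 = 1000000101001
OR    = 1000000101001 = 4137
(x | (x + 1) sets the lowest cleared bit.)

4137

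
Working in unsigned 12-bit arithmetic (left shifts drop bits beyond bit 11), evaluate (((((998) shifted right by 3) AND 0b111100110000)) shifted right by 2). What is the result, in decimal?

12

998 = 001111100110
→ shifted right by 3 → 000001111100 = 124
0b111100110000 = 111100110000
→ AND → 000000110000 = 48
→ shifted right by 2 → 000000001100 = 12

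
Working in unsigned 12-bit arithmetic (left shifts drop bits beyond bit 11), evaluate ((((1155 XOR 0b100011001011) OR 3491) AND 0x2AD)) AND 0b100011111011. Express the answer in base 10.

1155 = 010010000011
0b100011001011 = 100011001011
→ XOR → 110001001000 = 3144
3491 = 110110100011
→ OR → 110111101011 = 3563
0x2AD = 001010101101
→ AND → 000010101001 = 169
0b100011111011 = 100011111011
→ AND → 000010101001 = 169

169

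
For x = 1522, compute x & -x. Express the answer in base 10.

x = 10111110010 = 1522
-x (two's complement) = …01000001110
AND   = 00000000010 = 2
(x & -x isolates the lowest set bit of x.)

2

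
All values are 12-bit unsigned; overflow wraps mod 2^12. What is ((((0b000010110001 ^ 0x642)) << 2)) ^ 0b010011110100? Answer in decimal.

0b000010110001 = 000010110001
0x642 = 011001000010
→ ^ → 011011110011 = 1779
→ << 2 (mod 2^12) → 101111001100 = 3020
0b010011110100 = 010011110100
→ ^ → 111100111000 = 3896

3896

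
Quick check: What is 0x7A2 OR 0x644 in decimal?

0x7A2 = 11110100010
0x644 = 11001000100
 OR → 11111100110 = 2022

2022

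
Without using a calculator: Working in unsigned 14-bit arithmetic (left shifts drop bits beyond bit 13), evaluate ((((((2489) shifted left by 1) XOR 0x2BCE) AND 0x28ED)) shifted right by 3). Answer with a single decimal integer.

1301

2489 = 00100110111001
→ shifted left by 1 (mod 2^14) → 01001101110010 = 4978
0x2BCE = 10101111001110
→ XOR → 11100010111100 = 14524
0x28ED = 10100011101101
→ AND → 10100010101100 = 10412
→ shifted right by 3 → 00010100010101 = 1301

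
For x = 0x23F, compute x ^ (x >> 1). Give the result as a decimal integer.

800

x = 1000111111 = 575
x>>1 = 0100011111
XOR  = 1100100000 = 800
(x ^ (x >> 1) gives the standard binary-reflected Gray code of x.)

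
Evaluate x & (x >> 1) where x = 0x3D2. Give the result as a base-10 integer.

x = 1111010010 = 978
x>>1 = 0111101001
AND  = 0111000000 = 448
(x & (x >> 1) has a 1 wherever x has two consecutive 1 bits.)

448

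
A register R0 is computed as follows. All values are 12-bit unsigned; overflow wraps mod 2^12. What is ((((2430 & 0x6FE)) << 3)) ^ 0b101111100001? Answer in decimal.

2430 = 100101111110
0x6FE = 011011111110
→ & → 000001111110 = 126
→ << 3 (mod 2^12) → 001111110000 = 1008
0b101111100001 = 101111100001
→ ^ → 100000010001 = 2065

2065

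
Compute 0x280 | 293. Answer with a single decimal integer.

0x280 = 1010000000
293 = 0100100101
 OR → 1110100101 = 933

933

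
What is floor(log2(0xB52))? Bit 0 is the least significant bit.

0xB52 = 101101010010
The topmost 1 is at position 11 (since 2^11 = 2048 ≤ 2898 < 4096).

11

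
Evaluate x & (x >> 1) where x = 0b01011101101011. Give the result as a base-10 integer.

x = 1011101101011 = 5995
x>>1 = 0101110110101
AND  = 0001100100001 = 801
(x & (x >> 1) has a 1 wherever x has two consecutive 1 bits.)

801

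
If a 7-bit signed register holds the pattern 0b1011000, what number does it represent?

-40

pattern = 1011000 (MSB is 1 ⇒ negative)
Invert: 0100111, add 1 → 0101000 = 40, so the value is -40.
(Equivalently: 88 - 2^7 = 88 - 128 = -40.)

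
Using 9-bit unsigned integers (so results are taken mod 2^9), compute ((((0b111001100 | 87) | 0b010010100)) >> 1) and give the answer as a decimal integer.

239

0b111001100 = 111001100
87 = 001010111
→ | → 111011111 = 479
0b010010100 = 010010100
→ | → 111011111 = 479
→ >> 1 → 011101111 = 239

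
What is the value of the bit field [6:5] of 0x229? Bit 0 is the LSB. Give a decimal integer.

1

v = 1000101001
Shift right by 5: 10001
Mask low 2 bits: 01 = 1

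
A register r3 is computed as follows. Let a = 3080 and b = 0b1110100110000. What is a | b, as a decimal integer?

3080 = 0110000001000
b = 1110100110000
 OR → 1110100111000 = 7480

7480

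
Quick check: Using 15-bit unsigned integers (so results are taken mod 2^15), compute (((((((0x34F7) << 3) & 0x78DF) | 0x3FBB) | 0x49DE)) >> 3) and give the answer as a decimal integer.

0x34F7 = 011010011110111
→ << 3 (mod 2^15) → 010011110111000 = 10168
0x78DF = 111100011011111
→ & → 010000010011000 = 8344
0x3FBB = 011111110111011
→ | → 011111110111011 = 16315
0x49DE = 100100111011110
→ | → 111111111111111 = 32767
→ >> 3 → 000111111111111 = 4095

4095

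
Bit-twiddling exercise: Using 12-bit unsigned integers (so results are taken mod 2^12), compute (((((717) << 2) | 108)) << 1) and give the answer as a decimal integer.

1784

717 = 001011001101
→ << 2 (mod 2^12) → 101100110100 = 2868
108 = 000001101100
→ | → 101101111100 = 2940
→ << 1 (mod 2^12) → 011011111000 = 1784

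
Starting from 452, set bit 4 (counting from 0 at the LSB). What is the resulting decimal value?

x = 111000100
bit 4 is currently 0; set it via x | (1 << 4) = x | 16
→ 111010100 = 468

468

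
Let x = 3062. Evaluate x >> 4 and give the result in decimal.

191

3062 = 101111110110
shift right by 4 → 000010111111 = 191
(equivalently, floor(3062 / 16))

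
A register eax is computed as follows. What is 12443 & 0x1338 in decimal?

12443 = 11000010011011
0x1338 = 01001100111000
AND → 01000000011000 = 4120

4120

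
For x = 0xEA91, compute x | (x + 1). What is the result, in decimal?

x = 1110101010010001 = 60049
x + 1 = 1110101010010010
OR    = 1110101010010011 = 60051
(x | (x + 1) sets the lowest cleared bit.)

60051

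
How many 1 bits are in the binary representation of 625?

5

625 = 1001110001
Count the 1s: 1 + 1 + 1 + 1 + 1 = 5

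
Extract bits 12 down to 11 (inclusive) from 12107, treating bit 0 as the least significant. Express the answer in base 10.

v = 010111101001011
Shift right by 11: 0101
Mask low 2 bits: 01 = 1

1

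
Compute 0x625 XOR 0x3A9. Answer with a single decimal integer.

0x625 = 11000100101
0x3A9 = 01110101001
XOR → 10110001100 = 1420

1420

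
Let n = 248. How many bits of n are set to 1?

248 = 11111000
Count the 1s: 1 + 1 + 1 + 1 + 1 = 5

5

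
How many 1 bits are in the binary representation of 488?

488 = 111101000
Count the 1s: 1 + 1 + 1 + 1 + 1 = 5

5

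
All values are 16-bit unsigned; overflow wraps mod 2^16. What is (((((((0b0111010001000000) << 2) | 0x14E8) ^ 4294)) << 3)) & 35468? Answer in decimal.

0b0111010001000000 = 0111010001000000
→ << 2 (mod 2^16) → 1101000100000000 = 53504
0x14E8 = 0001010011101000
→ | → 1101010111101000 = 54760
4294 = 0001000011000110
→ ^ → 1100010100101110 = 50478
→ << 3 (mod 2^16) → 0010100101110000 = 10608
35468 = 1000101010001100
→ & → 0000100000000000 = 2048

2048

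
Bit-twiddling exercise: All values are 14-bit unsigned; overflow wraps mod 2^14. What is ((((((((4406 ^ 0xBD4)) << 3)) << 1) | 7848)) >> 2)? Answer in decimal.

4010

4406 = 01000100110110
0xBD4 = 00101111010100
→ ^ → 01101011100010 = 6882
→ << 3 (mod 2^14) → 01011100010000 = 5904
→ << 1 (mod 2^14) → 10111000100000 = 11808
7848 = 01111010101000
→ | → 11111010101000 = 16040
→ >> 2 → 00111110101010 = 4010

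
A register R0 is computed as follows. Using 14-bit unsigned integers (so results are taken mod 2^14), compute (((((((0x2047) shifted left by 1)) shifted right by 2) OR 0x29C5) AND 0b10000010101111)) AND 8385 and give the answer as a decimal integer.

8321

0x2047 = 10000001000111
→ shifted left by 1 (mod 2^14) → 00000010001110 = 142
→ shifted right by 2 → 00000000100011 = 35
0x29C5 = 10100111000101
→ OR → 10100111100111 = 10727
0b10000010101111 = 10000010101111
→ AND → 10000010100111 = 8359
8385 = 10000011000001
→ AND → 10000010000001 = 8321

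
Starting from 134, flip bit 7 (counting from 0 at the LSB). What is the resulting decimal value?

x = 10000110
bit 7 is currently 1; toggle it via x ^ (1 << 7) = x ^ 128
→ 00000110 = 6

6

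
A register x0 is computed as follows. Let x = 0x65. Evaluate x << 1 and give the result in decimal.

202

0x65 = 01100101
shift left by 1 → 11001010 = 202
(equivalently, 101 × 2^1 = 101 × 2)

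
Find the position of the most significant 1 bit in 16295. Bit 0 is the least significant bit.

13

16295 = 11111110100111
The topmost 1 is at position 13 (since 2^13 = 8192 ≤ 16295 < 16384).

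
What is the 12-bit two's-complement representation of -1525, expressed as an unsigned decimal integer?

1525 in 12 bits: 010111110101
Invert: 101000001010
Add 1:  101000001011 = 2571
(Check: 2^12 - 1525 = 4096 - 1525 = 2571.)

2571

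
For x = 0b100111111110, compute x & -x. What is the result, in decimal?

2

x = 100111111110 = 2558
-x (two's complement) = …011000000010
AND   = 000000000010 = 2
(x & -x isolates the lowest set bit of x.)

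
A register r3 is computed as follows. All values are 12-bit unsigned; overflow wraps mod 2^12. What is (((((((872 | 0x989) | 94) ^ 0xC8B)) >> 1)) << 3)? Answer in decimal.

872 = 001101101000
0x989 = 100110001001
→ | → 101111101001 = 3049
94 = 000001011110
→ | → 101111111111 = 3071
0xC8B = 110010001011
→ ^ → 011101110100 = 1908
→ >> 1 → 001110111010 = 954
→ << 3 (mod 2^12) → 110111010000 = 3536

3536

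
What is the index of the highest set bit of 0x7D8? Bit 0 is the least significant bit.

10

0x7D8 = 11111011000
The topmost 1 is at position 10 (since 2^10 = 1024 ≤ 2008 < 2048).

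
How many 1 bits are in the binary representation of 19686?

19686 = 100110011100110
Count the 1s: 1 + 1 + 1 + 1 + 1 + 1 + 1 + 1 = 8

8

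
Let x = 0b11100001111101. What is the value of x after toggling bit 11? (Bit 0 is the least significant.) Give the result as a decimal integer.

12413

x = 11100001111101
bit 11 is currently 1; toggle it via x ^ (1 << 11) = x ^ 2048
→ 11000001111101 = 12413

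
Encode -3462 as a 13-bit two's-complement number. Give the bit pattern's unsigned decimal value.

3462 in 13 bits: 0110110000110
Invert: 1001001111001
Add 1:  1001001111010 = 4730
(Check: 2^13 - 3462 = 8192 - 3462 = 4730.)

4730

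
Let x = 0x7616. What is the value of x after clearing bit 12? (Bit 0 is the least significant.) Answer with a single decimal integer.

x = 111011000010110
bit 12 is currently 1; clear it via x & ~(1 << 12) = x & ~4096
→ 110011000010110 = 26134

26134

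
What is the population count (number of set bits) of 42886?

42886 = 1010011110000110
Count the 1s: 1 + 1 + 1 + 1 + 1 + 1 + 1 + 1 = 8

8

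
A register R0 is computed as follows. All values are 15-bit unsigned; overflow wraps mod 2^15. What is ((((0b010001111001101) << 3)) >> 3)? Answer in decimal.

0b010001111001101 = 010001111001101
→ << 3 (mod 2^15) → 001111001101000 = 7784
→ >> 3 → 000001111001101 = 973

973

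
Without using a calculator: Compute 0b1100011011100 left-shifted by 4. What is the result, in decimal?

x = 00001100011011100
shift left by 4 → 11000110111000000 = 101824
(equivalently, 6364 × 2^4 = 6364 × 16)

101824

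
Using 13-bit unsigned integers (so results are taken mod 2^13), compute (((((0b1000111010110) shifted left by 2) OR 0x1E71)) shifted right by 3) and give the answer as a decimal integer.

1007

0b1000111010110 = 1000111010110
→ shifted left by 2 (mod 2^13) → 0011101011000 = 1880
0x1E71 = 1111001110001
→ OR → 1111101111001 = 8057
→ shifted right by 3 → 0001111101111 = 1007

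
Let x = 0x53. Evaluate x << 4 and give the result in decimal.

1328

0x53 = 00001010011
shift left by 4 → 10100110000 = 1328
(equivalently, 83 × 2^4 = 83 × 16)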